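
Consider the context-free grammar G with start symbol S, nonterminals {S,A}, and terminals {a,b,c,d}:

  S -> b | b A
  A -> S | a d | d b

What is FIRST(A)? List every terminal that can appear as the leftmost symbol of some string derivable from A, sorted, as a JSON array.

FIRST iteration:
[1]
  A via A→a d: +{a}
  A via A→d b: +{d}
  S via S→b: +{b}
  S: {b}  A: {a,d}
[2]
  A via A→S: +{b}
  S: {b}  A: {a,b,d}
[3] (stable)
  S: {b}  A: {a,b,d}

FIRST(A) = ["a", "b", "d"]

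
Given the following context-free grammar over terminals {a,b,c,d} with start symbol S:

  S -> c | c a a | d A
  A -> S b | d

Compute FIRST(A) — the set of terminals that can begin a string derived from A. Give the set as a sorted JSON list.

Compute FIRST by fixpoint:
[1]
  A via A→d: +{d}
  S via S→c: +{c}
  S via S→d A: +{d}
  FIRST(S)={c,d}  FIRST(A)={d}
[2]
  A via A→S b: +{c}
  FIRST(S)={c,d}  FIRST(A)={c,d}
[3] (stable)
  FIRST(S)={c,d}  FIRST(A)={c,d}

FIRST(A) = ["c", "d"]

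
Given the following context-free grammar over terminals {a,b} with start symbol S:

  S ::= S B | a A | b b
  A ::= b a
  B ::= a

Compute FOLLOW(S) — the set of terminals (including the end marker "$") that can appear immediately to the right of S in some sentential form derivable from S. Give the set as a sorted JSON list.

Compute FIRST by fixpoint:
[1]
  A via A→b a: +{b}
  B via B→a: +{a}
  S via S→a A: +{a}
  S via S→b b: +{b}
  FIRST(S)={a,b}  FIRST(A)={b}  FIRST(B)={a}
[2] (no change)
  FIRST(S)={a,b}  FIRST(A)={b}  FIRST(B)={a}

FOLLOW iteration:
seed FOLLOW(S) with $
round 1:
  S→S B: FOLLOW(S) ⊇ FIRST(B) = {a}; new: +{a}
  S→S B: FOLLOW(B) ⊇ FOLLOW(S) ⊇ {$,a}; new: +{$,a}
  S→a A: FOLLOW(A) ⊇ FOLLOW(S) ⊇ {$,a}; new: +{$,a}
  S: {$,a}  A: {$,a}  B: {$,a}
round 2: (stable)
  S: {$,a}  A: {$,a}  B: {$,a}

FOLLOW(S) = ["$", "a"]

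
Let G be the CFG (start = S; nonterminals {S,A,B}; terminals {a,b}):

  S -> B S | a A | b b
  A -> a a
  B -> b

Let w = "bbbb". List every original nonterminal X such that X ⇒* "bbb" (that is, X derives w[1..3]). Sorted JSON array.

Convert to CNF:
  S -> B S | T0 A | T1 T1
  A -> T0 T0
  B -> b
  T0 -> a
  T1 -> b

Fill CYK table bottom-up — only the sub-triangle for w[1..3]:
  cell(1,1) b: {B,T1}  orig:{B}
  cell(2,2) b: {B,T1}  orig:{B}
  cell(3,3) b: {B,T1}  orig:{B}
  cell(1,2) bb: {S}
  cell(2,3) bb: {S}
  cell(1,3) bbb: {S}

Original NTs in T[1,3] deriving "bbb": ["S"]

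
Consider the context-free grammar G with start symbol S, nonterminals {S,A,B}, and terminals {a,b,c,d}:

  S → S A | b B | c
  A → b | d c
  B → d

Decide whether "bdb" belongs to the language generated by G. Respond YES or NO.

Convert to CNF:
  S -> S A | T2 B | c
  A -> T0 T1 | b
  B -> d
  T0 -> d
  T1 -> c
  T2 -> b

CYK fill:
  cell(0,0) b: {A,T2}  orig:{A}
  cell(1,1) d: {B,T0}  orig:{B}
  cell(2,2) b: {A,T2}  orig:{A}
  cell(0,1) bd: {S}
  cell(1,2) db: ∅
  cell(0,2) bdb: {S}

S ∈ T[0,2] ⇒ YES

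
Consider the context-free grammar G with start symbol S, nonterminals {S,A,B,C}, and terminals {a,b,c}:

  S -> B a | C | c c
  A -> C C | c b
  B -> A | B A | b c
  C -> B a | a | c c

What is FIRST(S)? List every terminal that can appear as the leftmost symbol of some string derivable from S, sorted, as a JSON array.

Compute FIRST by fixpoint:
round 1:
  A via A→c b: +{c}
  B via B→A: +{c}
  B via B→b c: +{b}
  C via C→B a: +{b,c}
  C via C→a: +{a}
  S via S→B a: +{b,c}
  S via S→C: +{a}
  FIRST[S]={a,b,c}  FIRST[A]={c}  FIRST[B]={b,c}  FIRST[C]={a,b,c}
round 2:
  A via A→C C: +{a,b}
  B via B→A: +{a}
  FIRST[S]={a,b,c}  FIRST[A]={a,b,c}  FIRST[B]={a,b,c}  FIRST[C]={a,b,c}
round 3: (stable)
  FIRST[S]={a,b,c}  FIRST[A]={a,b,c}  FIRST[B]={a,b,c}  FIRST[C]={a,b,c}

FIRST(S) = ["a", "b", "c"]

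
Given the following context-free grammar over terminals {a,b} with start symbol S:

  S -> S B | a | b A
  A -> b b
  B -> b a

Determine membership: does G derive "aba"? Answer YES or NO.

CNF form of G:
  S -> S B | T0 A | a
  A -> T0 T0
  B -> T0 T1
  T0 -> b
  T1 -> a

CYK table (by increasing span):
  cell(0,0) a: {S,T1}  orig:{S}
  cell(1,1) b: {T0}  orig:{}
  cell(2,2) a: {S,T1}  orig:{S}
  cell(0,1) ab: ∅
  cell(1,2) ba: {B}
  cell(0,2) aba: {S}

S ∈ T[0,2] ⇒ YES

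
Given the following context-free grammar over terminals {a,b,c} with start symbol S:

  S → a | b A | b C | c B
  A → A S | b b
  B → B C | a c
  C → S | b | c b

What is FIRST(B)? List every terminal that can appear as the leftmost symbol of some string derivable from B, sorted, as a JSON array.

Compute FIRST by fixpoint:
pass 1:
  A via A→b b: +{b}
  B via B→a c: +{a}
  C via C→b: +{b}
  C via C→c b: +{c}
  S via S→a: +{a}
  S via S→b A: +{b}
  S via S→c B: +{c}
  FIRST(S)={a,b,c}  FIRST(A)={b}  FIRST(B)={a}  FIRST(C)={b,c}
pass 2:
  C via C→S: +{a}
  FIRST(S)={a,b,c}  FIRST(A)={b}  FIRST(B)={a}  FIRST(C)={a,b,c}
pass 3: (no change)
  FIRST(S)={a,b,c}  FIRST(A)={b}  FIRST(B)={a}  FIRST(C)={a,b,c}

FIRST(B) = ["a"]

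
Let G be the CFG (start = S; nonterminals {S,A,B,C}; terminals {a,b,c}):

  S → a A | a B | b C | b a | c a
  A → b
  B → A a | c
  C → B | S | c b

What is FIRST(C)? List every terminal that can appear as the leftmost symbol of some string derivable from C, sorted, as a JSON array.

FIRST sets, iterate to fixpoint:
iter 1:
  A via A→b: +{b}
  B via B→A a: +{b}
  B via B→c: +{c}
  C via C→B: +{b,c}
  S via S→a A: +{a}
  S via S→b C: +{b}
  S via S→c a: +{c}
  FIRST[S]={a,b,c}  FIRST[A]={b}  FIRST[B]={b,c}  FIRST[C]={b,c}
iter 2:
  C via C→S: +{a}
  FIRST[S]={a,b,c}  FIRST[A]={b}  FIRST[B]={b,c}  FIRST[C]={a,b,c}
iter 3: — fixpoint
  FIRST[S]={a,b,c}  FIRST[A]={b}  FIRST[B]={b,c}  FIRST[C]={a,b,c}

FIRST(C) = ["a", "b", "c"]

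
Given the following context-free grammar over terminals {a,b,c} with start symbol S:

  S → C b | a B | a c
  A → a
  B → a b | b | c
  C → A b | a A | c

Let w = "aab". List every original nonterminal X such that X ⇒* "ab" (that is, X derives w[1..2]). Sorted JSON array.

CNF form of G:
  S -> C T1 | T0 B | T0 T2
  A -> a
  B -> T0 T1 | b | c
  C -> A T1 | T0 A | c
  T0 -> a
  T1 -> b
  T2 -> c

Fill CYK table bottom-up (cells [i..j] with 1 ≤ i ≤ j ≤ 2 only):
  [1..1]={A,T0}  "a"  orig:{A}
  [2..2]={B,T1}  "b"  orig:{B}
  [1..2]={B,C,S}  "ab"

Original NTs in T[1,2] deriving "ab": ["B", "C", "S"]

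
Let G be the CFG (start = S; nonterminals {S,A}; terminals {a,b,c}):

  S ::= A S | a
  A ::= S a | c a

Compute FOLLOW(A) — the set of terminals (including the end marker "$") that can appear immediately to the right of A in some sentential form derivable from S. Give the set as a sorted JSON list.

Compute FIRST by fixpoint:
round 1:
  A via A→c a: +{c}
  S via S→A S: +{c}
  S via S→a: +{a}
  FIRST(S)={a,c}  FIRST(A)={c}
round 2:
  A via A→S a: +{a}
  FIRST(S)={a,c}  FIRST(A)={a,c}
round 3: (stable)
  FIRST(S)={a,c}  FIRST(A)={a,c}

FOLLOW sets:
initialize: $ ∈ FOLLOW(S)
iter 1:
  A→S a: FOLLOW(S) ⊇ FIRST(a) = {a}; new: +{a}
  S→A S: FOLLOW(A) ⊇ FIRST(S) = {a,c}; new: +{a,c}
  FOLLOW(S)={$,a}  FOLLOW(A)={a,c}
iter 2: (stable)
  FOLLOW(S)={$,a}  FOLLOW(A)={a,c}

FOLLOW(A) = ["a", "c"]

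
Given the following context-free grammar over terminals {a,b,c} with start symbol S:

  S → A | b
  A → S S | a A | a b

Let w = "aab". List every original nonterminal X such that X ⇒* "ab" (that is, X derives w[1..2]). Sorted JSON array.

Convert to CNF:
  S -> S S | T0 A | T0 T1 | b
  A -> S S | T0 A | T0 T1
  T0 -> a
  T1 -> b

Fill CYK table bottom-up, restricted to cells inside w[1..2]:
  T[1,1] 'a' = {T0}  orig:{}
  T[2,2] 'b' = {S,T1}  orig:{S}
  T[1,2] 'ab' = {A,S}

Original NTs in T[1,2] deriving "ab": ["A", "S"]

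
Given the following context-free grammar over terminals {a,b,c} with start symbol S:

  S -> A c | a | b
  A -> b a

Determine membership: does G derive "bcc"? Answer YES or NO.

Convert to CNF:
  S -> A T2 | a | b
  A -> T0 T1
  T0 -> b
  T1 -> a
  T2 -> c

CYK fill:
  T[0,0] 'b' = {S,T0}  orig:{S}
  T[1,1] 'c' = {T2}  orig:{}
  T[2,2] 'c' = {T2}  orig:{}
  T[0,1] 'bc' = ∅
  T[1,2] 'cc' = ∅
  T[0,2] 'bcc' = ∅

S ∉ T[0,2] ⇒ NO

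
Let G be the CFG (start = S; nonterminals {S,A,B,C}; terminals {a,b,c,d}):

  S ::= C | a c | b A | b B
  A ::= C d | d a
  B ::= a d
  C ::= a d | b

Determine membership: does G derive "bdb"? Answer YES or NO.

Convert to CNF:
  S -> T1 T0 | T1 T2 | T3 A | T3 B | b
  A -> C T0 | T0 T1
  B -> T1 T0
  C -> T1 T0 | b
  T0 -> d
  T1 -> a
  T2 -> c
  T3 -> b

CYK fill:
  T[0,0] 'b' = {C,S,T3}  orig:{C,S}
  T[1,1] 'd' = {T0}  orig:{}
  T[2,2] 'b' = {C,S,T3}  orig:{C,S}
  T[0,1] 'bd' = {A}
  T[1,2] 'db' = ∅
  T[0,2] 'bdb' = ∅

S ∉ T[0,2] ⇒ NO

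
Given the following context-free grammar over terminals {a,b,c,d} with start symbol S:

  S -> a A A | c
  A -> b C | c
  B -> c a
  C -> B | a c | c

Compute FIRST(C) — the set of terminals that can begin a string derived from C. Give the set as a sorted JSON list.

Compute FIRST by fixpoint:
pass 1:
  A via A→b C: +{b}
  A via A→c: +{c}
  B via B→c a: +{c}
  C via C→B: +{c}
  C via C→a c: +{a}
  S via S→a A A: +{a}
  S via S→c: +{c}
  FIRST(S)={a,c}  FIRST(A)={b,c}  FIRST(B)={c}  FIRST(C)={a,c}
pass 2: (no change)
  FIRST(S)={a,c}  FIRST(A)={b,c}  FIRST(B)={c}  FIRST(C)={a,c}

FIRST(C) = ["a", "c"]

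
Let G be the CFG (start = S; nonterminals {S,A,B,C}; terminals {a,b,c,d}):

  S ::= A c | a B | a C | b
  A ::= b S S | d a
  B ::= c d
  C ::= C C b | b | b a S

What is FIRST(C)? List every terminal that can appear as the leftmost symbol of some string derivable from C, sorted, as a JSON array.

FIRST iteration:
round 1:
  A via A→b S S: +{b}
  A via A→d a: +{d}
  B via B→c d: +{c}
  C via C→b: +{b}
  S via S→A c: +{b,d}
  S via S→a B: +{a}
  FIRST[S]={a,b,d}  FIRST[A]={b,d}  FIRST[B]={c}  FIRST[C]={b}
round 2: — fixpoint
  FIRST[S]={a,b,d}  FIRST[A]={b,d}  FIRST[B]={c}  FIRST[C]={b}

FIRST(C) = ["b"]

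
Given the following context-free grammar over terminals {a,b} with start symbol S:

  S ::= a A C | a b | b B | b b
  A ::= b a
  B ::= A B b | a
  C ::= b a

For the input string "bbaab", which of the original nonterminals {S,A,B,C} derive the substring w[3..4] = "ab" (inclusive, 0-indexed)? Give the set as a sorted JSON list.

CNF form of G:
  S -> T0 B | T0 T0 | T1 T0 | T1 X3
  A -> T0 T1
  B -> A X2 | a
  C -> T0 T1
  T0 -> b
  T1 -> a
  X2 -> B T0
  X3 -> A C

CYK table (by increasing span) (cells [i..j] with 3 ≤ i ≤ j ≤ 4 only):
  T[3,3] 'a' = {B,T1}  orig:{B}
  T[4,4] 'b' = {T0}  orig:{}
  T[3,4] 'ab' = {S,X2}  orig:{S}

Original NTs in T[3,4] deriving "ab": ["S"]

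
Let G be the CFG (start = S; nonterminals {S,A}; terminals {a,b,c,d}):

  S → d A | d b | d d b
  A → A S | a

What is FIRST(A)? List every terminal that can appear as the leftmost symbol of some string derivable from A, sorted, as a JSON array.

FIRST iteration:
[1]
  A via A→a: +{a}
  S via S→d A: +{d}
  S: {d}  A: {a}
[2] — fixpoint
  S: {d}  A: {a}

FIRST(A) = ["a"]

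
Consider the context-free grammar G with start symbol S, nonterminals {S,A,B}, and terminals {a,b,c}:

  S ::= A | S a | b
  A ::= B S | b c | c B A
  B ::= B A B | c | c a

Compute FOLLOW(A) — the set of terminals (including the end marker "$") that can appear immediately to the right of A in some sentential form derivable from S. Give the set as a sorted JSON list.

FIRST iteration:
round 1:
  A via A→b c: +{b}
  A via A→c B A: +{c}
  B via B→c: +{c}
  S via S→A: +{b,c}
  S: {b,c}  A: {b,c}  B: {c}
round 2: done
  S: {b,c}  A: {b,c}  B: {c}

FOLLOW iteration:
initialize: $ ∈ FOLLOW(S)
[1]
  A→B S: FOLLOW(B) ⊇ FIRST(S) = {b,c}; new: +{b,c}
  B→B A B: FOLLOW(A) ⊇ FIRST(B) = {c}; new: +{c}
  S→A: FOLLOW(A) ⊇ FOLLOW(S) ⊇ {$}; new: +{$}
  S→S a: FOLLOW(S) ⊇ FIRST(a) = {a}; new: +{a}
  FOLLOW[S]={$,a}  FOLLOW[A]={$,c}  FOLLOW[B]={b,c}
[2]
  A→B S: FOLLOW(S) ⊇ FOLLOW(A) ⊇ {$,c}; new: +{c}
  S→A: FOLLOW(A) ⊇ FOLLOW(S) ⊇ {$,a,c}; new: +{a}
  FOLLOW[S]={$,a,c}  FOLLOW[A]={$,a,c}  FOLLOW[B]={b,c}
[3] (stable)
  FOLLOW[S]={$,a,c}  FOLLOW[A]={$,a,c}  FOLLOW[B]={b,c}

FOLLOW(A) = ["$", "a", "c"]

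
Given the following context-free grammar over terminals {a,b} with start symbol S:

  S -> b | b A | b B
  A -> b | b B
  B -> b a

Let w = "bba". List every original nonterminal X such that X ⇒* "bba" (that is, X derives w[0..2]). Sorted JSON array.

Convert to CNF:
  S -> T0 A | T0 B | b
  A -> T0 B | b
  B -> T0 T1
  T0 -> b
  T1 -> a

CYK table (by increasing span), restricted to cells inside w[0..2]:
  cell(0,0) b: {A,S,T0}  orig:{A,S}
  cell(1,1) b: {A,S,T0}  orig:{A,S}
  cell(2,2) a: {T1}  orig:{}
  cell(0,1) bb: {S}
  cell(1,2) ba: {B}
  cell(0,2) bba: {A,S}

Original NTs in T[0,2] deriving "bba": ["A", "S"]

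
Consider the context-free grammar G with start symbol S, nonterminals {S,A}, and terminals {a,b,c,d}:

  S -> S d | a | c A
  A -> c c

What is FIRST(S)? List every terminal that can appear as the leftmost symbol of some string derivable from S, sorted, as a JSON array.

Compute FIRST by fixpoint:
round 1:
  A via A→c c: +{c}
  S via S→a: +{a}
  S via S→c A: +{c}
  S: {a,c}  A: {c}
round 2: (stable)
  S: {a,c}  A: {c}

FIRST(S) = ["a", "c"]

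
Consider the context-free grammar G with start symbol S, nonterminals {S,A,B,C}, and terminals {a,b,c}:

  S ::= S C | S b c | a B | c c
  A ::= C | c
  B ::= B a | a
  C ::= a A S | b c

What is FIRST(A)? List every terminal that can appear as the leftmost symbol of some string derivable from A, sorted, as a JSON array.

Compute FIRST by fixpoint:
round 1:
  A via A→c: +{c}
  B via B→a: +{a}
  C via C→a A S: +{a}
  C via C→b c: +{b}
  S via S→a B: +{a}
  S via S→c c: +{c}
  FIRST[S]={a,c}  FIRST[A]={c}  FIRST[B]={a}  FIRST[C]={a,b}
round 2:
  A via A→C: +{a,b}
  FIRST[S]={a,c}  FIRST[A]={a,b,c}  FIRST[B]={a}  FIRST[C]={a,b}
round 3: (stable)
  FIRST[S]={a,c}  FIRST[A]={a,b,c}  FIRST[B]={a}  FIRST[C]={a,b}

FIRST(A) = ["a", "b", "c"]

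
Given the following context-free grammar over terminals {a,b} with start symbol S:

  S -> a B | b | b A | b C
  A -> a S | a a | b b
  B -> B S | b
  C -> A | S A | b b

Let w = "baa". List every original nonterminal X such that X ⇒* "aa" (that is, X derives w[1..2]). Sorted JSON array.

Convert to CNF:
  S -> T0 B | T1 A | T1 C | b
  A -> T0 S | T0 T0 | T1 T1
  B -> B S | b
  C -> S A | T0 S | T0 T0 | T1 T1
  T0 -> a
  T1 -> b

CYK table (by increasing span) — only the sub-triangle for w[1..2]:
  [1..1]={T0}  "a"  orig:{}
  [2..2]={T0}  "a"  orig:{}
  [1..2]={A,C}  "aa"

Original NTs in T[1,2] deriving "aa": ["A", "C"]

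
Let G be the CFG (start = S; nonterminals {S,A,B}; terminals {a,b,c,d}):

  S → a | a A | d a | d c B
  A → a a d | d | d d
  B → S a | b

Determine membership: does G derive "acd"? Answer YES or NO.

Convert to CNF:
  S -> T0 A | T1 T0 | T1 X4 | a
  A -> T0 X3 | T1 T1 | d
  B -> S T0 | b
  T0 -> a
  T1 -> d
  T2 -> c
  X3 -> T0 T1
  X4 -> T2 B

CYK fill:
  [0..0]={S,T0}  "a"  orig:{S}
  [1..1]={T2}  "c"  orig:{}
  [2..2]={A,T1}  "d"  orig:{A}
  [0..1]=∅  "ac"
  [1..2]=∅  "cd"
  [0..2]=∅  "acd"

S ∉ T[0,2] ⇒ NO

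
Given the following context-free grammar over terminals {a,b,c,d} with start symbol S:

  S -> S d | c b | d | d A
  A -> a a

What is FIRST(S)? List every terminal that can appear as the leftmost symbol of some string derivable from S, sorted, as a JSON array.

FIRST sets, iterate to fixpoint:
[1]
  A via A→a a: +{a}
  S via S→c b: +{c}
  S via S→d: +{d}
  FIRST(S)={c,d}  FIRST(A)={a}
[2] — fixpoint
  FIRST(S)={c,d}  FIRST(A)={a}

FIRST(S) = ["c", "d"]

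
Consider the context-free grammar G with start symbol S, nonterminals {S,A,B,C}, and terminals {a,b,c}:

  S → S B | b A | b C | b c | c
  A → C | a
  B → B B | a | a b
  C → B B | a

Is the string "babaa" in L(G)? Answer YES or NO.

Convert to CNF:
  S -> S B | T1 A | T1 C | T1 T2 | c
  A -> B B | a
  B -> B B | T0 T1 | a
  C -> B B | a
  T0 -> a
  T1 -> b
  T2 -> c

CYK fill:
  cell(0,0) b: {T1}  orig:{}
  cell(1,1) a: {A,B,C,T0}  orig:{A,B,C}
  cell(2,2) b: {T1}  orig:{}
  cell(3,3) a: {A,B,C,T0}  orig:{A,B,C}
  cell(4,4) a: {A,B,C,T0}  orig:{A,B,C}
  cell(0,1) ba: {S}
  cell(1,2) ab: {B}
  cell(2,3) ba: {S}
  cell(3,4) aa: {A,B,C}
  cell(0,2) bab: ∅
  cell(1,3) aba: {A,B,C}
  cell(2,4) baa: {S}
  cell(0,3) baba: {S}
  cell(1,4) abaa: {A,B,C}
  cell(0,4) babaa: {S}

S ∈ T[0,4] ⇒ YES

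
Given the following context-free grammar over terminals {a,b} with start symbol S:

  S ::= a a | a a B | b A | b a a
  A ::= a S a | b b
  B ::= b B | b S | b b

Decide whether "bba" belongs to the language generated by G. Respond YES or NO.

CNF form of G:
  S -> T0 T0 | T0 X3 | T1 A | T1 X4
  A -> T0 X2 | T1 T1
  B -> T1 B | T1 S | T1 T1
  T0 -> a
  T1 -> b
  X2 -> S T0
  X3 -> T0 B
  X4 -> T0 T0

Fill CYK table bottom-up:
  [0..0]={T1}  "b"  orig:{}
  [1..1]={T1}  "b"  orig:{}
  [2..2]={T0}  "a"  orig:{}
  [0..1]={A,B}  "bb"
  [1..2]=∅  "ba"
  [0..2]=∅  "bba"

S ∉ T[0,2] ⇒ NO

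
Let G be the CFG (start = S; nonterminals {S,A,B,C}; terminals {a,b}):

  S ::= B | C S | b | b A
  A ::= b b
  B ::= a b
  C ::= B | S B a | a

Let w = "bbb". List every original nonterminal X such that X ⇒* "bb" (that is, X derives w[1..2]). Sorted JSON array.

Convert to CNF:
  S -> C S | T0 A | T1 T0 | b
  A -> T0 T0
  B -> T1 T0
  C -> S X2 | T1 T0 | a
  T0 -> b
  T1 -> a
  X2 -> B T1

Fill CYK table bottom-up — only the sub-triangle for w[1..2]:
  [1..1]={S,T0}  "b"  orig:{S}
  [2..2]={S,T0}  "b"  orig:{S}
  [1..2]={A}  "bb"

Original NTs in T[1,2] deriving "bb": ["A"]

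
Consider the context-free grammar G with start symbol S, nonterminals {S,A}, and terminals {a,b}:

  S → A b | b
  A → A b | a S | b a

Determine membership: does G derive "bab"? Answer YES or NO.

Convert to CNF:
  S -> A T0 | b
  A -> A T0 | T0 T1 | T1 S
  T0 -> b
  T1 -> a

CYK fill:
  cell(0,0) b: {S,T0}  orig:{S}
  cell(1,1) a: {T1}  orig:{}
  cell(2,2) b: {S,T0}  orig:{S}
  cell(0,1) ba: {A}
  cell(1,2) ab: {A}
  cell(0,2) bab: {A,S}

S ∈ T[0,2] ⇒ YES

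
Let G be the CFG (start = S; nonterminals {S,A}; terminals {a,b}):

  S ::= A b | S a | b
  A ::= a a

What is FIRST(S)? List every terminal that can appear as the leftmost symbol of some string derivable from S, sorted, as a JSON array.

FIRST iteration:
iter 1:
  A via A→a a: +{a}
  S via S→A b: +{a}
  S via S→b: +{b}
  FIRST[S]={a,b}  FIRST[A]={a}
iter 2: done
  FIRST[S]={a,b}  FIRST[A]={a}

FIRST(S) = ["a", "b"]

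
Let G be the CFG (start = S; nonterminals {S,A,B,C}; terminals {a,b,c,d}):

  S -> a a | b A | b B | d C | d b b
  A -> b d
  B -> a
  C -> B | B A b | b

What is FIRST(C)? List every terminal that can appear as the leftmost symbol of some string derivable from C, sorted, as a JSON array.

FIRST sets, iterate to fixpoint:
round 1:
  A via A→b d: +{b}
  B via B→a: +{a}
  C via C→B: +{a}
  C via C→b: +{b}
  S via S→a a: +{a}
  S via S→b A: +{b}
  S via S→d C: +{d}
  FIRST[S]={a,b,d}  FIRST[A]={b}  FIRST[B]={a}  FIRST[C]={a,b}
round 2: — fixpoint
  FIRST[S]={a,b,d}  FIRST[A]={b}  FIRST[B]={a}  FIRST[C]={a,b}

FIRST(C) = ["a", "b"]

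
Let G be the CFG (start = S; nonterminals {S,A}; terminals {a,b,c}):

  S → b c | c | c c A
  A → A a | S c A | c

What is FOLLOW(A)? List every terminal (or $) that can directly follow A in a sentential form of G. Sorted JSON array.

Compute FIRST by fixpoint:
iter 1:
  A via A→c: +{c}
  S via S→b c: +{b}
  S via S→c: +{c}
  S: {b,c}  A: {c}
iter 2:
  A via A→S c A: +{b}
  S: {b,c}  A: {b,c}
iter 3: done
  S: {b,c}  A: {b,c}

Compute FOLLOW by fixpoint:
seed FOLLOW(S) with $
iter 1:
  A→A a: FOLLOW(A) ⊇ FIRST(a) = {a}; new: +{a}
  A→S c A: FOLLOW(S) ⊇ FIRST(c) = {c}; new: +{c}
  S→c c A: FOLLOW(A) ⊇ FOLLOW(S) ⊇ {$,c}; new: +{$,c}
  FOLLOW(S)={$,c}  FOLLOW(A)={$,a,c}
iter 2: done
  FOLLOW(S)={$,c}  FOLLOW(A)={$,a,c}

FOLLOW(A) = ["$", "a", "c"]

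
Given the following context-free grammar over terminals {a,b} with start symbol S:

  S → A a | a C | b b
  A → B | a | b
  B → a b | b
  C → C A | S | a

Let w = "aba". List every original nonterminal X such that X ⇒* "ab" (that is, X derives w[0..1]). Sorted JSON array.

CNF form of G:
  S -> A T0 | T0 C | T1 T1
  A -> T0 T1 | a | b
  B -> T0 T1 | b
  C -> A T0 | C A | T0 C | T1 T1 | a
  T0 -> a
  T1 -> b

Fill CYK table bottom-up — only the sub-triangle for w[0..1]:
  T[0,0] 'a' = {A,C,T0}  orig:{A,C}
  T[1,1] 'b' = {A,B,T1}  orig:{A,B}
  T[0,1] 'ab' = {A,B,C}

Original NTs in T[0,1] deriving "ab": ["A", "B", "C"]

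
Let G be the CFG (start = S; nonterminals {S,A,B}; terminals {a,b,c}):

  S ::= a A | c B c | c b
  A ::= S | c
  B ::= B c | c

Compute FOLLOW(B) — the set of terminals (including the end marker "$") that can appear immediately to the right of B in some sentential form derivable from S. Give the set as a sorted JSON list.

FIRST iteration:
iter 1:
  A via A→c: +{c}
  B via B→c: +{c}
  S via S→a A: +{a}
  S via S→c B c: +{c}
  S: {a,c}  A: {c}  B: {c}
iter 2:
  A via A→S: +{a}
  S: {a,c}  A: {a,c}  B: {c}
iter 3: — fixpoint
  S: {a,c}  A: {a,c}  B: {c}

FOLLOW iteration:
initialize: $ ∈ FOLLOW(S)
[1]
  B→B c: FOLLOW(B) ⊇ FIRST(c) = {c}; new: +{c}
  S→a A: FOLLOW(A) ⊇ FOLLOW(S) ⊇ {$}; new: +{$}
  FOLLOW[S]={$}  FOLLOW[A]={$}  FOLLOW[B]={c}
[2] (no change)
  FOLLOW[S]={$}  FOLLOW[A]={$}  FOLLOW[B]={c}

FOLLOW(B) = ["c"]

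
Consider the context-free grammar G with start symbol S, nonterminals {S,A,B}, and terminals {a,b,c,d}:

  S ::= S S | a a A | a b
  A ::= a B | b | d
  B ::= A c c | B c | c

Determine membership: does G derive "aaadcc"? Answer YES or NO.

Convert to CNF:
  S -> S S | T0 T2 | T0 X4
  A -> T0 B | b | d
  B -> A X3 | B T1 | c
  T0 -> a
  T1 -> c
  T2 -> b
  X3 -> T1 T1
  X4 -> T0 A

CYK fill:
  cell(0,0) a: {T0}  orig:{}
  cell(1,1) a: {T0}  orig:{}
  cell(2,2) a: {T0}  orig:{}
  cell(3,3) d: {A}
  cell(4,4) c: {B,T1}  orig:{B}
  cell(5,5) c: {B,T1}  orig:{B}
  cell(0,1) aa: ∅
  cell(1,2) aa: ∅
  cell(2,3) ad: {X4}  orig:{}
  cell(3,4) dc: ∅
  cell(4,5) cc: {B,X3}  orig:{B}
  cell(0,2) aaa: ∅
  cell(1,3) aad: {S}
  cell(2,4) adc: ∅
  cell(3,5) dcc: {B}
  cell(0,3) aaad: ∅
  cell(1,4) aadc: ∅
  cell(2,5) adcc: {A}
  cell(0,4) aaadc: ∅
  cell(1,5) aadcc: {X4}  orig:{}
  cell(0,5) aaadcc: {S}

S ∈ T[0,5] ⇒ YES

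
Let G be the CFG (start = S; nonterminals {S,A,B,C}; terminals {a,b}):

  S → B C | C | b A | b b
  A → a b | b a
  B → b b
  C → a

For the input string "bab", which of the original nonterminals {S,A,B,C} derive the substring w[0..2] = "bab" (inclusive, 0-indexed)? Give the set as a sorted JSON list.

CNF form of G:
  S -> B C | T1 A | T1 T1 | a
  A -> T0 T1 | T1 T0
  B -> T1 T1
  C -> a
  T0 -> a
  T1 -> b

CYK fill (cells [i..j] with 0 ≤ i ≤ j ≤ 2 only):
  cell(0,0) b: {T1}  orig:{}
  cell(1,1) a: {C,S,T0}  orig:{C,S}
  cell(2,2) b: {T1}  orig:{}
  cell(0,1) ba: {A}
  cell(1,2) ab: {A}
  cell(0,2) bab: {S}

Original NTs in T[0,2] deriving "bab": ["S"]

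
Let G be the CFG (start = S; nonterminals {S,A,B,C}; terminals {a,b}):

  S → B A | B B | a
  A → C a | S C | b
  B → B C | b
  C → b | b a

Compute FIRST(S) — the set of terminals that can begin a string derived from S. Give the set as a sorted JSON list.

Compute FIRST by fixpoint:
pass 1:
  A via A→b: +{b}
  B via B→b: +{b}
  C via C→b: +{b}
  S via S→B A: +{b}
  S via S→a: +{a}
  FIRST(S)={a,b}  FIRST(A)={b}  FIRST(B)={b}  FIRST(C)={b}
pass 2:
  A via A→S C: +{a}
  FIRST(S)={a,b}  FIRST(A)={a,b}  FIRST(B)={b}  FIRST(C)={b}
pass 3: done
  FIRST(S)={a,b}  FIRST(A)={a,b}  FIRST(B)={b}  FIRST(C)={b}

FIRST(S) = ["a", "b"]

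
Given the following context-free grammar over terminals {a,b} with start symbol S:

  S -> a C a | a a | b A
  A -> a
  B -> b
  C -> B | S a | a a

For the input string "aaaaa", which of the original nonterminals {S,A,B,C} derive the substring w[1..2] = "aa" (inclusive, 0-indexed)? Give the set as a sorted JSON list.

CNF form of G:
  S -> T0 T0 | T0 X2 | T1 A
  A -> a
  B -> b
  C -> S T0 | T0 T0 | b
  T0 -> a
  T1 -> b
  X2 -> C T0

CYK fill (cells [i..j] with 1 ≤ i ≤ j ≤ 2 only):
  [1..1]={A,T0}  "a"  orig:{A}
  [2..2]={A,T0}  "a"  orig:{A}
  [1..2]={C,S}  "aa"

Original NTs in T[1,2] deriving "aa": ["C", "S"]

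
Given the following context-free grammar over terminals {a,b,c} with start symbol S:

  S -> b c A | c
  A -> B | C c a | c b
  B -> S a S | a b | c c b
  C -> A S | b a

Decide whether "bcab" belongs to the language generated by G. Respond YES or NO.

CNF form of G:
  S -> T2 X8 | c
  A -> C X3 | S X4 | T0 T2 | T0 X5 | T1 T2
  B -> S X6 | T0 X7 | T1 T2
  C -> A S | T2 T1
  T0 -> c
  T1 -> a
  T2 -> b
  X3 -> T0 T1
  X4 -> T1 S
  X5 -> T0 T2
  X6 -> T1 S
  X7 -> T0 T2
  X8 -> T0 A

CYK table (by increasing span):
  cell(0,0) b: {T2}  orig:{}
  cell(1,1) c: {S,T0}  orig:{S}
  cell(2,2) a: {T1}  orig:{}
  cell(3,3) b: {T2}  orig:{}
  cell(0,1) bc: ∅
  cell(1,2) ca: {X3}  orig:{}
  cell(2,3) ab: {A,B}
  cell(0,2) bca: ∅
  cell(1,3) cab: {X8}  orig:{}
  cell(0,3) bcab: {S}

S ∈ T[0,3] ⇒ YES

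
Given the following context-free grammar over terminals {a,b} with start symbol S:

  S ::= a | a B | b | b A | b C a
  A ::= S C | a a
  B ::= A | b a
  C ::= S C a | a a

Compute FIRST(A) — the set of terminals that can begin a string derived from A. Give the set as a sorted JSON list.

FIRST sets, iterate to fixpoint:
[1]
  A via A→a a: +{a}
  B via B→A: +{a}
  B via B→b a: +{b}
  C via C→a a: +{a}
  S via S→a: +{a}
  S via S→b: +{b}
  FIRST[S]={a,b}  FIRST[A]={a}  FIRST[B]={a,b}  FIRST[C]={a}
[2]
  A via A→S C: +{b}
  C via C→S C a: +{b}
  FIRST[S]={a,b}  FIRST[A]={a,b}  FIRST[B]={a,b}  FIRST[C]={a,b}
[3] (stable)
  FIRST[S]={a,b}  FIRST[A]={a,b}  FIRST[B]={a,b}  FIRST[C]={a,b}

FIRST(A) = ["a", "b"]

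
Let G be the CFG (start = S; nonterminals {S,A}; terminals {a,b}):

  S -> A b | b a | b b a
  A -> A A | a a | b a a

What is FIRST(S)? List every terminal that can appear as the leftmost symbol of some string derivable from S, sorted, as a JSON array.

Compute FIRST by fixpoint:
pass 1:
  A via A→a a: +{a}
  A via A→b a a: +{b}
  S via S→A b: +{a,b}
  FIRST[S]={a,b}  FIRST[A]={a,b}
pass 2: (no change)
  FIRST[S]={a,b}  FIRST[A]={a,b}

FIRST(S) = ["a", "b"]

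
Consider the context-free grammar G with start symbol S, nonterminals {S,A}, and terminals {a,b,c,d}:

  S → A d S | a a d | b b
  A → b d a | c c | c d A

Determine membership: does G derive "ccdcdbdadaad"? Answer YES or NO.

Convert to CNF:
  S -> A X6 | T0 T0 | T2 X7
  A -> T0 X4 | T3 T3 | T3 X5
  T0 -> b
  T1 -> d
  T2 -> a
  T3 -> c
  X4 -> T1 T2
  X5 -> T1 A
  X6 -> T1 S
  X7 -> T2 T1

Fill CYK table bottom-up:
  T[0,0] 'c' = {T3}  orig:{}
  T[1,1] 'c' = {T3}  orig:{}
  T[2,2] 'd' = {T1}  orig:{}
  T[3,3] 'c' = {T3}  orig:{}
  T[4,4] 'd' = {T1}  orig:{}
  T[5,5] 'b' = {T0}  orig:{}
  T[6,6] 'd' = {T1}  orig:{}
  T[7,7] 'a' = {T2}  orig:{}
  T[8,8] 'd' = {T1}  orig:{}
  T[9,9] 'a' = {T2}  orig:{}
  T[10,10] 'a' = {T2}  orig:{}
  T[11,11] 'd' = {T1}  orig:{}
  T[0,1] 'cc' = {A}
  T[1,2] 'cd' = ∅
  T[2,3] 'dc' = ∅
  T[3,4] 'cd' = ∅
  T[4,5] 'db' = ∅
  T[5,6] 'bd' = ∅
  T[6,7] 'da' = {X4}  orig:{}
  T[7,8] 'ad' = {X7}  orig:{}
  T[8,9] 'da' = {X4}  orig:{}
  T[9,10] 'aa' = ∅
  T[10,11] 'ad' = {X7}  orig:{}
  T[0,2] 'ccd' = ∅
  T[1,3] 'cdc' = ∅
  T[2,4] 'dcd' = ∅
  T[3,5] 'cdb' = ∅
  T[4,6] 'dbd' = ∅
  T[5,7] 'bda' = {A}
  T[6,8] 'dad' = ∅
  T[7,9] 'ada' = ∅
  T[8,10] 'daa' = ∅
  T[9,11] 'aad' = {S}
  T[0,3] 'ccdc' = ∅
  T[1,4] 'cdcd' = ∅
  T[2,5] 'dcdb' = ∅
  T[3,6] 'cdbd' = ∅
  T[4,7] 'dbda' = {X5}  orig:{}
  T[5,8] 'bdad' = ∅
  T[6,9] 'dada' = ∅
  T[7,10] 'adaa' = ∅
  T[8,11] 'daad' = {X6}  orig:{}
  T[0,4] 'ccdcd' = ∅
  T[1,5] 'cdcdb' = ∅
  T[2,6] 'dcdbd' = ∅
  T[3,7] 'cdbda' = {A}
  T[4,8] 'dbdad' = ∅
  T[5,9] 'bdada' = ∅
  T[6,10] 'dadaa' = ∅
  T[7,11] 'adaad' = ∅
  T[0,5] 'ccdcdb' = ∅
  T[1,6] 'cdcdbd' = ∅
  T[2,7] 'dcdbda' = {X5}  orig:{}
  T[3,8] 'cdbdad' = ∅
  T[4,9] 'dbdada' = ∅
  T[5,10] 'bdadaa' = ∅
  T[6,11] 'dadaad' = ∅
  T[0,6] 'ccdcdbd' = ∅
  T[1,7] 'cdcdbda' = {A}
  T[2,8] 'dcdbdad' = ∅
  T[3,9] 'cdbdada' = ∅
  T[4,10] 'dbdadaa' = ∅
  T[5,11] 'bdadaad' = {S}
  T[0,7] 'ccdcdbda' = ∅
  T[1,8] 'cdcdbdad' = ∅
  T[2,9] 'dcdbdada' = ∅
  T[3,10] 'cdbdadaa' = ∅
  T[4,11] 'dbdadaad' = {X6}  orig:{}
  T[0,8] 'ccdcdbdad' = ∅
  T[1,9] 'cdcdbdada' = ∅
  T[2,10] 'dcdbdadaa' = ∅
  T[3,11] 'cdbdadaad' = {S}
  T[0,9] 'ccdcdbdada' = ∅
  T[1,10] 'cdcdbdadaa' = ∅
  T[2,11] 'dcdbdadaad' = {X6}  orig:{}
  T[0,10] 'ccdcdbdadaa' = ∅
  T[1,11] 'cdcdbdadaad' = {S}
  T[0,11] 'ccdcdbdadaad' = {S}

S ∈ T[0,11] ⇒ YES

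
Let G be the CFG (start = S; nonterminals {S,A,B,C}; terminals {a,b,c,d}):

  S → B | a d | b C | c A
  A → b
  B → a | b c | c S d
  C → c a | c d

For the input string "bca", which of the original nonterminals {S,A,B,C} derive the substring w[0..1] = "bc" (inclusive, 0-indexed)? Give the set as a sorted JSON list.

Convert to CNF:
  S -> T0 C | T0 T1 | T1 A | T1 X5 | T3 T2 | a
  A -> b
  B -> T0 T1 | T1 X4 | a
  C -> T1 T2 | T1 T3
  T0 -> b
  T1 -> c
  T2 -> d
  T3 -> a
  X4 -> S T2
  X5 -> S T2

CYK table (by increasing span) (cells [i..j] with 0 ≤ i ≤ j ≤ 1 only):
  T[0,0] 'b' = {A,T0}  orig:{A}
  T[1,1] 'c' = {T1}  orig:{}
  T[0,1] 'bc' = {B,S}

Original NTs in T[0,1] deriving "bc": ["B", "S"]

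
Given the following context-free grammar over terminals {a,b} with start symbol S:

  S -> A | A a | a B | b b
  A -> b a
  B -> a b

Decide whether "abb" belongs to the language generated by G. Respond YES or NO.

CNF form of G:
  S -> A T1 | T0 T0 | T0 T1 | T1 B
  A -> T0 T1
  B -> T1 T0
  T0 -> b
  T1 -> a

CYK table (by increasing span):
  [0..0]={T1}  "a"  orig:{}
  [1..1]={T0}  "b"  orig:{}
  [2..2]={T0}  "b"  orig:{}
  [0..1]={B}  "ab"
  [1..2]={S}  "bb"
  [0..2]=∅  "abb"

S ∉ T[0,2] ⇒ NO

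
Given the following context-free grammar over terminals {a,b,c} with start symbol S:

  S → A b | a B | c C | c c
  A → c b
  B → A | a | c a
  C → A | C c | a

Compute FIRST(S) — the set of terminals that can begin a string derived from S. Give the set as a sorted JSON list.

FIRST sets, iterate to fixpoint:
pass 1:
  A via A→c b: +{c}
  B via B→A: +{c}
  B via B→a: +{a}
  C via C→A: +{c}
  C via C→a: +{a}
  S via S→A b: +{c}
  S via S→a B: +{a}
  S: {a,c}  A: {c}  B: {a,c}  C: {a,c}
pass 2: done
  S: {a,c}  A: {c}  B: {a,c}  C: {a,c}

FIRST(S) = ["a", "c"]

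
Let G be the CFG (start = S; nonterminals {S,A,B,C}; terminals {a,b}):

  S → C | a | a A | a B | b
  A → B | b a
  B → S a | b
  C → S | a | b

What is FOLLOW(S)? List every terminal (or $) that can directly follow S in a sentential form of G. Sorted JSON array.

Compute FIRST by fixpoint:
[1]
  A via A→b a: +{b}
  B via B→b: +{b}
  C via C→a: +{a}
  C via C→b: +{b}
  S via S→C: +{a,b}
  FIRST(S)={a,b}  FIRST(A)={b}  FIRST(B)={b}  FIRST(C)={a,b}
[2]
  B via B→S a: +{a}
  FIRST(S)={a,b}  FIRST(A)={b}  FIRST(B)={a,b}  FIRST(C)={a,b}
[3]
  A via A→B: +{a}
  FIRST(S)={a,b}  FIRST(A)={a,b}  FIRST(B)={a,b}  FIRST(C)={a,b}
[4] (stable)
  FIRST(S)={a,b}  FIRST(A)={a,b}  FIRST(B)={a,b}  FIRST(C)={a,b}

Compute FOLLOW by fixpoint:
FOLLOW(S) := {$}
round 1:
  B→S a: FOLLOW(S) ⊇ FIRST(a) = {a}; new: +{a}
  S→C: FOLLOW(C) ⊇ FOLLOW(S) ⊇ {$,a}; new: +{$,a}
  S→a A: FOLLOW(A) ⊇ FOLLOW(S) ⊇ {$,a}; new: +{$,a}
  S→a B: FOLLOW(B) ⊇ FOLLOW(S) ⊇ {$,a}; new: +{$,a}
  S: {$,a}  A: {$,a}  B: {$,a}  C: {$,a}
round 2: — fixpoint
  S: {$,a}  A: {$,a}  B: {$,a}  C: {$,a}

FOLLOW(S) = ["$", "a"]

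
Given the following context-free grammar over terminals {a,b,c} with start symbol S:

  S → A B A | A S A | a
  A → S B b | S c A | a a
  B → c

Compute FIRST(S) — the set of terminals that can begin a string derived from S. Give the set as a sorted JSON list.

FIRST iteration:
round 1:
  A via A→a a: +{a}
  B via B→c: +{c}
  S via S→A B A: +{a}
  FIRST(S)={a}  FIRST(A)={a}  FIRST(B)={c}
round 2: done
  FIRST(S)={a}  FIRST(A)={a}  FIRST(B)={c}

FIRST(S) = ["a"]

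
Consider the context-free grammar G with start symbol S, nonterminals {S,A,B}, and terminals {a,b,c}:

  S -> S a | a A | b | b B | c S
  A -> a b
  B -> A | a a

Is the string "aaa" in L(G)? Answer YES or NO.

Convert to CNF:
  S -> S T0 | T0 A | T1 B | T2 S | b
  A -> T0 T1
  B -> T0 T0 | T0 T1
  T0 -> a
  T1 -> b
  T2 -> c

CYK fill:
  cell(0,0) a: {T0}  orig:{}
  cell(1,1) a: {T0}  orig:{}
  cell(2,2) a: {T0}  orig:{}
  cell(0,1) aa: {B}
  cell(1,2) aa: {B}
  cell(0,2) aaa: ∅

S ∉ T[0,2] ⇒ NO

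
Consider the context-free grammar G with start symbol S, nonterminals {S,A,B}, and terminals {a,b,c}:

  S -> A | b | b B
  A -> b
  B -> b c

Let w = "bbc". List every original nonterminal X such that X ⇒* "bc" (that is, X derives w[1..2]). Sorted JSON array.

Convert to CNF:
  S -> T0 B | b
  A -> b
  B -> T0 T1
  T0 -> b
  T1 -> c

Fill CYK table bottom-up (cells [i..j] with 1 ≤ i ≤ j ≤ 2 only):
  [1..1]={A,S,T0}  "b"  orig:{A,S}
  [2..2]={T1}  "c"  orig:{}
  [1..2]={B}  "bc"

Original NTs in T[1,2] deriving "bc": ["B"]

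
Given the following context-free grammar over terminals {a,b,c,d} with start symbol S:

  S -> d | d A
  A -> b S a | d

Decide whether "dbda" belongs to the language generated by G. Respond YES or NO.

CNF form of G:
  S -> T2 A | d
  A -> T0 X3 | d
  T0 -> b
  T1 -> a
  T2 -> d
  X3 -> S T1

CYK fill:
  T[0,0] 'd' = {A,S,T2}  orig:{A,S}
  T[1,1] 'b' = {T0}  orig:{}
  T[2,2] 'd' = {A,S,T2}  orig:{A,S}
  T[3,3] 'a' = {T1}  orig:{}
  T[0,1] 'db' = ∅
  T[1,2] 'bd' = ∅
  T[2,3] 'da' = {X3}  orig:{}
  T[0,2] 'dbd' = ∅
  T[1,3] 'bda' = {A}
  T[0,3] 'dbda' = {S}

S ∈ T[0,3] ⇒ YES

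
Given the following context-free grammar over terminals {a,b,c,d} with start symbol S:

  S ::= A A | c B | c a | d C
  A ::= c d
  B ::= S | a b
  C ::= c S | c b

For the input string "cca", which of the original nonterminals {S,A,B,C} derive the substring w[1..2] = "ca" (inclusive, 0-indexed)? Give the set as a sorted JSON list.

Convert to CNF:
  S -> A A | T0 B | T0 T2 | T1 C
  A -> T0 T1
  B -> A A | T0 B | T0 T2 | T1 C | T2 T3
  C -> T0 S | T0 T3
  T0 -> c
  T1 -> d
  T2 -> a
  T3 -> b

CYK fill, restricted to cells inside w[1..2]:
  cell(1,1) c: {T0}  orig:{}
  cell(2,2) a: {T2}  orig:{}
  cell(1,2) ca: {B,S}

Original NTs in T[1,2] deriving "ca": ["B", "S"]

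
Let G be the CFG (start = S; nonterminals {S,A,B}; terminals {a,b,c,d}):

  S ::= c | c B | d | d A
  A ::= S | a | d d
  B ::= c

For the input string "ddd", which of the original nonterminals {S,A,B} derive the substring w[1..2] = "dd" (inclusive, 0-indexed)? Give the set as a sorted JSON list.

CNF form of G:
  S -> T0 B | T1 A | c | d
  A -> T0 B | T1 A | T1 T1 | a | c | d
  B -> c
  T0 -> c
  T1 -> d

CYK table (by increasing span) (cells [i..j] with 1 ≤ i ≤ j ≤ 2 only):
  [1..1]={A,S,T1}  "d"  orig:{A,S}
  [2..2]={A,S,T1}  "d"  orig:{A,S}
  [1..2]={A,S}  "dd"

Original NTs in T[1,2] deriving "dd": ["A", "S"]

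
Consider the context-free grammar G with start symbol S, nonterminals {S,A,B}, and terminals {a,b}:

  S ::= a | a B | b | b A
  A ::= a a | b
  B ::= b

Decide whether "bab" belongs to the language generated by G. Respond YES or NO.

Convert to CNF:
  S -> T0 B | T1 A | a | b
  A -> T0 T0 | b
  B -> b
  T0 -> a
  T1 -> b

CYK fill:
  cell(0,0) b: {A,B,S,T1}  orig:{A,B,S}
  cell(1,1) a: {S,T0}  orig:{S}
  cell(2,2) b: {A,B,S,T1}  orig:{A,B,S}
  cell(0,1) ba: ∅
  cell(1,2) ab: {S}
  cell(0,2) bab: ∅

S ∉ T[0,2] ⇒ NO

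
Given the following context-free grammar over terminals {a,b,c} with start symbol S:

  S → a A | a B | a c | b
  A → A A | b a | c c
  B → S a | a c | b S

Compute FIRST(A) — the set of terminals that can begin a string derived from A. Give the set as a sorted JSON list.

FIRST sets, iterate to fixpoint:
pass 1:
  A via A→b a: +{b}
  A via A→c c: +{c}
  B via B→a c: +{a}
  B via B→b S: +{b}
  S via S→a A: +{a}
  S via S→b: +{b}
  FIRST(S)={a,b}  FIRST(A)={b,c}  FIRST(B)={a,b}
pass 2: — fixpoint
  FIRST(S)={a,b}  FIRST(A)={b,c}  FIRST(B)={a,b}

FIRST(A) = ["b", "c"]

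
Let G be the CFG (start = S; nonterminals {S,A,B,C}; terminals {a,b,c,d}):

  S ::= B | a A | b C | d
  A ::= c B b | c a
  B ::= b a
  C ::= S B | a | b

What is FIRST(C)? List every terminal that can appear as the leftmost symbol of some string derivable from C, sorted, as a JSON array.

FIRST sets, iterate to fixpoint:
round 1:
  A via A→c B b: +{c}
  B via B→b a: +{b}
  C via C→a: +{a}
  C via C→b: +{b}
  S via S→B: +{b}
  S via S→a A: +{a}
  S via S→d: +{d}
  FIRST(S)={a,b,d}  FIRST(A)={c}  FIRST(B)={b}  FIRST(C)={a,b}
round 2:
  C via C→S B: +{d}
  FIRST(S)={a,b,d}  FIRST(A)={c}  FIRST(B)={b}  FIRST(C)={a,b,d}
round 3: done
  FIRST(S)={a,b,d}  FIRST(A)={c}  FIRST(B)={b}  FIRST(C)={a,b,d}

FIRST(C) = ["a", "b", "d"]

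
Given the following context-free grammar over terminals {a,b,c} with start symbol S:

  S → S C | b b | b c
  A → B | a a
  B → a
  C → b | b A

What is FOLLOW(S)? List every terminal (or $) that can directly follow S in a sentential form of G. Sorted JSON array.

FIRST iteration:
iter 1:
  A via A→a a: +{a}
  B via B→a: +{a}
  C via C→b: +{b}
  S via S→b b: +{b}
  S: {b}  A: {a}  B: {a}  C: {b}
iter 2: (stable)
  S: {b}  A: {a}  B: {a}  C: {b}

FOLLOW iteration:
seed FOLLOW(S) with $
[1]
  S→S C: FOLLOW(S) ⊇ FIRST(C) = {b}; new: +{b}
  S→S C: FOLLOW(C) ⊇ FOLLOW(S) ⊇ {$,b}; new: +{$,b}
  FOLLOW(S)={$,b}  FOLLOW(A)={}  FOLLOW(B)={}  FOLLOW(C)={$,b}
[2]
  C→b A: FOLLOW(A) ⊇ FOLLOW(C) ⊇ {$,b}; new: +{$,b}
  FOLLOW(S)={$,b}  FOLLOW(A)={$,b}  FOLLOW(B)={}  FOLLOW(C)={$,b}
[3]
  A→B: FOLLOW(B) ⊇ FOLLOW(A) ⊇ {$,b}; new: +{$,b}
  FOLLOW(S)={$,b}  FOLLOW(A)={$,b}  FOLLOW(B)={$,b}  FOLLOW(C)={$,b}
[4] (no change)
  FOLLOW(S)={$,b}  FOLLOW(A)={$,b}  FOLLOW(B)={$,b}  FOLLOW(C)={$,b}

FOLLOW(S) = ["$", "b"]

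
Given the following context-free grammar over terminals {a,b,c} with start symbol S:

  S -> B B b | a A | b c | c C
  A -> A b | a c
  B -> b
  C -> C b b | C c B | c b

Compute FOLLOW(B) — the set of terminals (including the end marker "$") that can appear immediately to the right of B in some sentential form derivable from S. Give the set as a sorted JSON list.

FIRST sets, iterate to fixpoint:
pass 1:
  A via A→a c: +{a}
  B via B→b: +{b}
  C via C→c b: +{c}
  S via S→B B b: +{b}
  S via S→a A: +{a}
  S via S→c C: +{c}
  S: {a,b,c}  A: {a}  B: {b}  C: {c}
pass 2: (stable)
  S: {a,b,c}  A: {a}  B: {b}  C: {c}

FOLLOW sets:
initialize: $ ∈ FOLLOW(S)
round 1:
  A→A b: FOLLOW(A) ⊇ FIRST(b) = {b}; new: +{b}
  C→C b b: FOLLOW(C) ⊇ FIRST(b) = {b}; new: +{b}
  C→C c B: FOLLOW(C) ⊇ FIRST(c) = {c}; new: +{c}
  C→C c B: FOLLOW(B) ⊇ FOLLOW(C) ⊇ {b,c}; new: +{b,c}
  S→a A: FOLLOW(A) ⊇ FOLLOW(S) ⊇ {$}; new: +{$}
  S→c C: FOLLOW(C) ⊇ FOLLOW(S) ⊇ {$}; new: +{$}
  S: {$}  A: {$,b}  B: {b,c}  C: {$,b,c}
round 2:
  C→C c B: FOLLOW(B) ⊇ FOLLOW(C) ⊇ {$,b,c}; new: +{$}
  S: {$}  A: {$,b}  B: {$,b,c}  C: {$,b,c}
round 3: (no change)
  S: {$}  A: {$,b}  B: {$,b,c}  C: {$,b,c}

FOLLOW(B) = ["$", "b", "c"]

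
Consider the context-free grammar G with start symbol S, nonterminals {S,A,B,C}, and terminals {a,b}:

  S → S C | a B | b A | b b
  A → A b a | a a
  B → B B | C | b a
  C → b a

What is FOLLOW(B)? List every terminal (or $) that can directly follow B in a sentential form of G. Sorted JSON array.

FIRST iteration:
iter 1:
  A via A→a a: +{a}
  B via B→b a: +{b}
  C via C→b a: +{b}
  S via S→a B: +{a}
  S via S→b A: +{b}
  S: {a,b}  A: {a}  B: {b}  C: {b}
iter 2: (no change)
  S: {a,b}  A: {a}  B: {b}  C: {b}

Compute FOLLOW by fixpoint:
initialize: $ ∈ FOLLOW(S)
round 1:
  A→A b a: FOLLOW(A) ⊇ FIRST(b) = {b}; new: +{b}
  B→B B: FOLLOW(B) ⊇ FIRST(B) = {b}; new: +{b}
  B→C: FOLLOW(C) ⊇ FOLLOW(B) ⊇ {b}; new: +{b}
  S→S C: FOLLOW(S) ⊇ FIRST(C) = {b}; new: +{b}
  S→S C: FOLLOW(C) ⊇ FOLLOW(S) ⊇ {$,b}; new: +{$}
  S→a B: FOLLOW(B) ⊇ FOLLOW(S) ⊇ {$,b}; new: +{$}
  S→b A: FOLLOW(A) ⊇ FOLLOW(S) ⊇ {$,b}; new: +{$}
  FOLLOW(S)={$,b}  FOLLOW(A)={$,b}  FOLLOW(B)={$,b}  FOLLOW(C)={$,b}
round 2: done
  FOLLOW(S)={$,b}  FOLLOW(A)={$,b}  FOLLOW(B)={$,b}  FOLLOW(C)={$,b}

FOLLOW(B) = ["$", "b"]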